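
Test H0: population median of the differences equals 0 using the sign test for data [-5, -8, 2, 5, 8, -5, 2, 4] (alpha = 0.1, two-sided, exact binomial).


Step 1: Discard zero differences. Original n = 8; n_eff = number of nonzero differences = 8.
Nonzero differences (with sign): -5, -8, +2, +5, +8, -5, +2, +4
Step 2: Count signs: positive = 5, negative = 3.
Step 3: Under H0: P(positive) = 0.5, so the number of positives S ~ Bin(8, 0.5).
Step 4: Two-sided exact p-value = sum of Bin(8,0.5) probabilities at or below the observed probability = 0.726562.
Step 5: alpha = 0.1. fail to reject H0.

n_eff = 8, pos = 5, neg = 3, p = 0.726562, fail to reject H0.


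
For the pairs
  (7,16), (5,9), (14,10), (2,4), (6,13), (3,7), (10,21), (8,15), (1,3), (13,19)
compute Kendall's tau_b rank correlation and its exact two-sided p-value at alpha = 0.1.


Step 1: Enumerate the 45 unordered pairs (i,j) with i<j and classify each by sign(x_j-x_i) * sign(y_j-y_i).
  (1,2):dx=-2,dy=-7->C; (1,3):dx=+7,dy=-6->D; (1,4):dx=-5,dy=-12->C; (1,5):dx=-1,dy=-3->C
  (1,6):dx=-4,dy=-9->C; (1,7):dx=+3,dy=+5->C; (1,8):dx=+1,dy=-1->D; (1,9):dx=-6,dy=-13->C
  (1,10):dx=+6,dy=+3->C; (2,3):dx=+9,dy=+1->C; (2,4):dx=-3,dy=-5->C; (2,5):dx=+1,dy=+4->C
  (2,6):dx=-2,dy=-2->C; (2,7):dx=+5,dy=+12->C; (2,8):dx=+3,dy=+6->C; (2,9):dx=-4,dy=-6->C
  (2,10):dx=+8,dy=+10->C; (3,4):dx=-12,dy=-6->C; (3,5):dx=-8,dy=+3->D; (3,6):dx=-11,dy=-3->C
  (3,7):dx=-4,dy=+11->D; (3,8):dx=-6,dy=+5->D; (3,9):dx=-13,dy=-7->C; (3,10):dx=-1,dy=+9->D
  (4,5):dx=+4,dy=+9->C; (4,6):dx=+1,dy=+3->C; (4,7):dx=+8,dy=+17->C; (4,8):dx=+6,dy=+11->C
  (4,9):dx=-1,dy=-1->C; (4,10):dx=+11,dy=+15->C; (5,6):dx=-3,dy=-6->C; (5,7):dx=+4,dy=+8->C
  (5,8):dx=+2,dy=+2->C; (5,9):dx=-5,dy=-10->C; (5,10):dx=+7,dy=+6->C; (6,7):dx=+7,dy=+14->C
  (6,8):dx=+5,dy=+8->C; (6,9):dx=-2,dy=-4->C; (6,10):dx=+10,dy=+12->C; (7,8):dx=-2,dy=-6->C
  (7,9):dx=-9,dy=-18->C; (7,10):dx=+3,dy=-2->D; (8,9):dx=-7,dy=-12->C; (8,10):dx=+5,dy=+4->C
  (9,10):dx=+12,dy=+16->C
Step 2: C = 38, D = 7, total pairs = 45.
Step 3: tau = (C - D)/(n(n-1)/2) = (38 - 7)/45 = 0.688889.
Step 4: Exact two-sided p-value (enumerate n! = 3628800 permutations of y under H0): p = 0.004687.
Step 5: alpha = 0.1. reject H0.

tau_b = 0.6889 (C=38, D=7), p = 0.004687, reject H0.


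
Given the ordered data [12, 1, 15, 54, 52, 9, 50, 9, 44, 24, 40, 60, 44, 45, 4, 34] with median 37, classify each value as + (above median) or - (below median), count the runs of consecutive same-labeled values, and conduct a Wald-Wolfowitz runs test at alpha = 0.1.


Step 1: Compute median = 37; label A = above, B = below.
Labels in order: BBBAABABABAAAABB  (n_A = 8, n_B = 8)
Step 2: Count runs R = 9.
Step 3: Under H0 (random ordering), E[R] = 2*n_A*n_B/(n_A+n_B) + 1 = 2*8*8/16 + 1 = 9.0000.
        Var[R] = 2*n_A*n_B*(2*n_A*n_B - n_A - n_B) / ((n_A+n_B)^2 * (n_A+n_B-1)) = 14336/3840 = 3.7333.
        SD[R] = 1.9322.
Step 4: R = E[R], so z = 0 with no continuity correction.
Step 5: Two-sided p-value via normal approximation = 2*(1 - Phi(|z|)) = 1.000000.
Step 6: alpha = 0.1. fail to reject H0.

R = 9, z = 0.0000, p = 1.000000, fail to reject H0.


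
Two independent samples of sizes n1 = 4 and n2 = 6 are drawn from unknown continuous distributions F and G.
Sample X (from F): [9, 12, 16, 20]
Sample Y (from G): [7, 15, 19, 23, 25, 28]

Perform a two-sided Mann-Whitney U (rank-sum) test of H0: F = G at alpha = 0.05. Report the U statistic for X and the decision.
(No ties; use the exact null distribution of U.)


Step 1: Combine and sort all 10 observations; assign midranks.
sorted (value, group): (7,Y), (9,X), (12,X), (15,Y), (16,X), (19,Y), (20,X), (23,Y), (25,Y), (28,Y)
ranks: 7->1, 9->2, 12->3, 15->4, 16->5, 19->6, 20->7, 23->8, 25->9, 28->10
Step 2: Rank sum for X: R1 = 2 + 3 + 5 + 7 = 17.
Step 3: U_X = R1 - n1(n1+1)/2 = 17 - 4*5/2 = 17 - 10 = 7.
       U_Y = n1*n2 - U_X = 24 - 7 = 17.
Step 4: No ties, so the exact null distribution of U (based on enumerating the C(10,4) = 210 equally likely rank assignments) gives the two-sided p-value.
Step 5: p-value = 0.352381; compare to alpha = 0.05. fail to reject H0.

U_X = 7, p = 0.352381, fail to reject H0 at alpha = 0.05.


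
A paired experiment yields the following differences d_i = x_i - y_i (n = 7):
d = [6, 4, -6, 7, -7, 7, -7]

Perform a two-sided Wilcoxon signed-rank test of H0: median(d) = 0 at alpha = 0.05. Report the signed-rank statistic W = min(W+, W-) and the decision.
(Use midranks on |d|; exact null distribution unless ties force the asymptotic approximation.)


Step 1: Drop any zero differences (none here) and take |d_i|.
|d| = [6, 4, 6, 7, 7, 7, 7]
Step 2: Midrank |d_i| (ties get averaged ranks).
ranks: |6|->2.5, |4|->1, |6|->2.5, |7|->5.5, |7|->5.5, |7|->5.5, |7|->5.5
Step 3: Attach original signs; sum ranks with positive sign and with negative sign.
W+ = 2.5 + 1 + 5.5 + 5.5 = 14.5
W- = 2.5 + 5.5 + 5.5 = 13.5
(Check: W+ + W- = 28 should equal n(n+1)/2 = 28.)
Step 4: Test statistic W = min(W+, W-) = 13.5.
Step 5: Ties in |d|, so use the tie-corrected normal approximation.
        E[W] = n(n+1)/4 = 7*8/4 = 14.
        Tie groups: |d|=6 (t=2), |d|=7 (t=4); sum(t^3 - t) = 66.
        Var[W] = n(n+1)(2n+1)/24 - sum(t^3-t)/48 = 840/24 - 66/48 = 33.625.
        z = (W - E[W]) / sqrt(Var[W]) = (13.5 - 14) / 5.7987 = -0.0862.
        Two-sided p = 2*Phi(z) = 0.931287.
Step 6: alpha = 0.05. fail to reject H0.

W+ = 14.5, W- = 13.5, W = min = 13.5, p = 0.931287, fail to reject H0.


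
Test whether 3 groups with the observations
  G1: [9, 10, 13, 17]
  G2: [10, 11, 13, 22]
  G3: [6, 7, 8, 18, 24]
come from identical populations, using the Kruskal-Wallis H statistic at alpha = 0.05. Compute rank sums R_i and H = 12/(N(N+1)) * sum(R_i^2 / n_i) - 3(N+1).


Step 1: Combine all N = 13 observations and assign midranks.
sorted (value, group, rank): (6,G3,1), (7,G3,2), (8,G3,3), (9,G1,4), (10,G1,5.5), (10,G2,5.5), (11,G2,7), (13,G1,8.5), (13,G2,8.5), (17,G1,10), (18,G3,11), (22,G2,12), (24,G3,13)
Step 2: Sum ranks within each group.
R_1 = 28 (n_1 = 4)
R_2 = 33 (n_2 = 4)
R_3 = 30 (n_3 = 5)
Step 3: H = 12/(N(N+1)) * sum(R_i^2/n_i) - 3(N+1)
     = 12/(13*14) * (28^2/4 + 33^2/4 + 30^2/5) - 3*14
     = 0.065934 * 648.25 - 42
     = 0.741758.
Step 4: Ties present; correction factor C = 1 - 12/(13^3 - 13) = 0.994505. Corrected H = 0.741758 / 0.994505 = 0.745856.
Step 5: Under H0, H ~ chi^2(2); p-value = 0.688715.
Step 6: alpha = 0.05. fail to reject H0.

H = 0.7459, df = 2, p = 0.688715, fail to reject H0.


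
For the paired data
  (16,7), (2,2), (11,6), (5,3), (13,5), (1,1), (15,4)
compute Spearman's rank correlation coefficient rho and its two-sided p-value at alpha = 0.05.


Step 1: Rank x and y separately (midranks; no ties here).
rank(x): 16->7, 2->2, 11->4, 5->3, 13->5, 1->1, 15->6
rank(y): 7->7, 2->2, 6->6, 3->3, 5->5, 1->1, 4->4
Step 2: d_i = R_x(i) - R_y(i); compute d_i^2.
  (7-7)^2=0, (2-2)^2=0, (4-6)^2=4, (3-3)^2=0, (5-5)^2=0, (1-1)^2=0, (6-4)^2=4
sum(d^2) = 8.
Step 3: rho = 1 - 6*8 / (7*(7^2 - 1)) = 1 - 48/336 = 0.857143.
Step 4: Under H0, t = rho * sqrt((n-2)/(1-rho^2)) = 3.7210 ~ t(5).
Step 5: Two-sided p-value from the t-distribution with 5 df = 0.013697.
Step 6: alpha = 0.05. reject H0.

rho = 0.8571, p = 0.013697, reject H0 at alpha = 0.05.


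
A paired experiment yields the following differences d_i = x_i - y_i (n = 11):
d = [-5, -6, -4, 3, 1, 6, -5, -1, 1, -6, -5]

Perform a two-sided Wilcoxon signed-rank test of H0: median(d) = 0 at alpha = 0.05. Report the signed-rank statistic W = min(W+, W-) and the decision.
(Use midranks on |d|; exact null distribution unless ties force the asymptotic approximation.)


Step 1: Drop any zero differences (none here) and take |d_i|.
|d| = [5, 6, 4, 3, 1, 6, 5, 1, 1, 6, 5]
Step 2: Midrank |d_i| (ties get averaged ranks).
ranks: |5|->7, |6|->10, |4|->5, |3|->4, |1|->2, |6|->10, |5|->7, |1|->2, |1|->2, |6|->10, |5|->7
Step 3: Attach original signs; sum ranks with positive sign and with negative sign.
W+ = 4 + 2 + 10 + 2 = 18
W- = 7 + 10 + 5 + 7 + 2 + 10 + 7 = 48
(Check: W+ + W- = 66 should equal n(n+1)/2 = 66.)
Step 4: Test statistic W = min(W+, W-) = 18.
Step 5: Ties in |d|, so use the tie-corrected normal approximation.
        E[W] = n(n+1)/4 = 11*12/4 = 33.
        Tie groups: |d|=1 (t=3), |d|=5 (t=3), |d|=6 (t=3); sum(t^3 - t) = 72.
        Var[W] = n(n+1)(2n+1)/24 - sum(t^3-t)/48 = 3036/24 - 72/48 = 125.
        z = (W - E[W]) / sqrt(Var[W]) = (18 - 33) / 11.1803 = -1.3416.
        Two-sided p = 2*Phi(z) = 0.179712.
Step 6: alpha = 0.05. fail to reject H0.

W+ = 18, W- = 48, W = min = 18, p = 0.179712, fail to reject H0.


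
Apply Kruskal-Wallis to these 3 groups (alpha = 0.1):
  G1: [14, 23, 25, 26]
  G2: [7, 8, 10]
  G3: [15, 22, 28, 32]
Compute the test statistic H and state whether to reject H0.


Step 1: Combine all N = 11 observations and assign midranks.
sorted (value, group, rank): (7,G2,1), (8,G2,2), (10,G2,3), (14,G1,4), (15,G3,5), (22,G3,6), (23,G1,7), (25,G1,8), (26,G1,9), (28,G3,10), (32,G3,11)
Step 2: Sum ranks within each group.
R_1 = 28 (n_1 = 4)
R_2 = 6 (n_2 = 3)
R_3 = 32 (n_3 = 4)
Step 3: H = 12/(N(N+1)) * sum(R_i^2/n_i) - 3(N+1)
     = 12/(11*12) * (28^2/4 + 6^2/3 + 32^2/4) - 3*12
     = 0.090909 * 464 - 36
     = 6.181818.
Step 4: No ties, so H is used without correction.
Step 5: Under H0, H ~ chi^2(2); p-value = 0.045461.
Step 6: alpha = 0.1. reject H0.

H = 6.1818, df = 2, p = 0.045461, reject H0.


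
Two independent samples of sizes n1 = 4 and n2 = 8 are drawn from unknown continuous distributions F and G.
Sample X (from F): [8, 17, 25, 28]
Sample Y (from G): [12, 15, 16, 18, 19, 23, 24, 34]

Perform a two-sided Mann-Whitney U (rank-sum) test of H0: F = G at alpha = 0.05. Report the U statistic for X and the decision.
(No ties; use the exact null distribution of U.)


Step 1: Combine and sort all 12 observations; assign midranks.
sorted (value, group): (8,X), (12,Y), (15,Y), (16,Y), (17,X), (18,Y), (19,Y), (23,Y), (24,Y), (25,X), (28,X), (34,Y)
ranks: 8->1, 12->2, 15->3, 16->4, 17->5, 18->6, 19->7, 23->8, 24->9, 25->10, 28->11, 34->12
Step 2: Rank sum for X: R1 = 1 + 5 + 10 + 11 = 27.
Step 3: U_X = R1 - n1(n1+1)/2 = 27 - 4*5/2 = 27 - 10 = 17.
       U_Y = n1*n2 - U_X = 32 - 17 = 15.
Step 4: No ties, so the exact null distribution of U (based on enumerating the C(12,4) = 495 equally likely rank assignments) gives the two-sided p-value.
Step 5: p-value = 0.933333; compare to alpha = 0.05. fail to reject H0.

U_X = 17, p = 0.933333, fail to reject H0 at alpha = 0.05.


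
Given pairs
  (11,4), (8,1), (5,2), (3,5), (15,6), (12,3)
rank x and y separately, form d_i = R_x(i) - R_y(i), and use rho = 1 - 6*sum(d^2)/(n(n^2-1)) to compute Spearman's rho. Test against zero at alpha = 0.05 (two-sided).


Step 1: Rank x and y separately (midranks; no ties here).
rank(x): 11->4, 8->3, 5->2, 3->1, 15->6, 12->5
rank(y): 4->4, 1->1, 2->2, 5->5, 6->6, 3->3
Step 2: d_i = R_x(i) - R_y(i); compute d_i^2.
  (4-4)^2=0, (3-1)^2=4, (2-2)^2=0, (1-5)^2=16, (6-6)^2=0, (5-3)^2=4
sum(d^2) = 24.
Step 3: rho = 1 - 6*24 / (6*(6^2 - 1)) = 1 - 144/210 = 0.314286.
Step 4: Under H0, t = rho * sqrt((n-2)/(1-rho^2)) = 0.6621 ~ t(4).
Step 5: Two-sided p-value from the t-distribution with 4 df = 0.544093.
Step 6: alpha = 0.05. fail to reject H0.

rho = 0.3143, p = 0.544093, fail to reject H0 at alpha = 0.05.


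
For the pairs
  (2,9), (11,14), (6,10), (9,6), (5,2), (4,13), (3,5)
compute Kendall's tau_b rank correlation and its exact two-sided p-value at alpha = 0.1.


Step 1: Enumerate the 21 unordered pairs (i,j) with i<j and classify each by sign(x_j-x_i) * sign(y_j-y_i).
  (1,2):dx=+9,dy=+5->C; (1,3):dx=+4,dy=+1->C; (1,4):dx=+7,dy=-3->D; (1,5):dx=+3,dy=-7->D
  (1,6):dx=+2,dy=+4->C; (1,7):dx=+1,dy=-4->D; (2,3):dx=-5,dy=-4->C; (2,4):dx=-2,dy=-8->C
  (2,5):dx=-6,dy=-12->C; (2,6):dx=-7,dy=-1->C; (2,7):dx=-8,dy=-9->C; (3,4):dx=+3,dy=-4->D
  (3,5):dx=-1,dy=-8->C; (3,6):dx=-2,dy=+3->D; (3,7):dx=-3,dy=-5->C; (4,5):dx=-4,dy=-4->C
  (4,6):dx=-5,dy=+7->D; (4,7):dx=-6,dy=-1->C; (5,6):dx=-1,dy=+11->D; (5,7):dx=-2,dy=+3->D
  (6,7):dx=-1,dy=-8->C
Step 2: C = 13, D = 8, total pairs = 21.
Step 3: tau = (C - D)/(n(n-1)/2) = (13 - 8)/21 = 0.238095.
Step 4: Exact two-sided p-value (enumerate n! = 5040 permutations of y under H0): p = 0.561905.
Step 5: alpha = 0.1. fail to reject H0.

tau_b = 0.2381 (C=13, D=8), p = 0.561905, fail to reject H0.


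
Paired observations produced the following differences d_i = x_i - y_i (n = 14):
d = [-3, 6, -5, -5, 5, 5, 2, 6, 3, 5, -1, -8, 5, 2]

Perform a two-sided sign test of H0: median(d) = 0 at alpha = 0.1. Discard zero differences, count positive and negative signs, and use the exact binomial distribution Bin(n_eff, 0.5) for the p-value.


Step 1: Discard zero differences. Original n = 14; n_eff = number of nonzero differences = 14.
Nonzero differences (with sign): -3, +6, -5, -5, +5, +5, +2, +6, +3, +5, -1, -8, +5, +2
Step 2: Count signs: positive = 9, negative = 5.
Step 3: Under H0: P(positive) = 0.5, so the number of positives S ~ Bin(14, 0.5).
Step 4: Two-sided exact p-value = sum of Bin(14,0.5) probabilities at or below the observed probability = 0.423950.
Step 5: alpha = 0.1. fail to reject H0.

n_eff = 14, pos = 9, neg = 5, p = 0.423950, fail to reject H0.


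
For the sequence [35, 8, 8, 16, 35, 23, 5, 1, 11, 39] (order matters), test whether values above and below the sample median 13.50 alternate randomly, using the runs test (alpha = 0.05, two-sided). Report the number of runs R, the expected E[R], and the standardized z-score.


Step 1: Compute median = 13.50; label A = above, B = below.
Labels in order: ABBAAABBBA  (n_A = 5, n_B = 5)
Step 2: Count runs R = 5.
Step 3: Under H0 (random ordering), E[R] = 2*n_A*n_B/(n_A+n_B) + 1 = 2*5*5/10 + 1 = 6.0000.
        Var[R] = 2*n_A*n_B*(2*n_A*n_B - n_A - n_B) / ((n_A+n_B)^2 * (n_A+n_B-1)) = 2000/900 = 2.2222.
        SD[R] = 1.4907.
Step 4: Continuity-corrected z = (R + 0.5 - E[R]) / SD[R] = (5 + 0.5 - 6.0000) / 1.4907 = -0.3354.
Step 5: Two-sided p-value via normal approximation = 2*(1 - Phi(|z|)) = 0.737316.
Step 6: alpha = 0.05. fail to reject H0.

R = 5, z = -0.3354, p = 0.737316, fail to reject H0.


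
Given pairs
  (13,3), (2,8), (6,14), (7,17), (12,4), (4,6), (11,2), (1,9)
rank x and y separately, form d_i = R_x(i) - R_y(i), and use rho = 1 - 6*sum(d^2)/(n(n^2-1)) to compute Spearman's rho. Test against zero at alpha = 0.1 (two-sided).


Step 1: Rank x and y separately (midranks; no ties here).
rank(x): 13->8, 2->2, 6->4, 7->5, 12->7, 4->3, 11->6, 1->1
rank(y): 3->2, 8->5, 14->7, 17->8, 4->3, 6->4, 2->1, 9->6
Step 2: d_i = R_x(i) - R_y(i); compute d_i^2.
  (8-2)^2=36, (2-5)^2=9, (4-7)^2=9, (5-8)^2=9, (7-3)^2=16, (3-4)^2=1, (6-1)^2=25, (1-6)^2=25
sum(d^2) = 130.
Step 3: rho = 1 - 6*130 / (8*(8^2 - 1)) = 1 - 780/504 = -0.547619.
Step 4: Under H0, t = rho * sqrt((n-2)/(1-rho^2)) = -1.6031 ~ t(6).
Step 5: Two-sided p-value from the t-distribution with 6 df = 0.160026.
Step 6: alpha = 0.1. fail to reject H0.

rho = -0.5476, p = 0.160026, fail to reject H0 at alpha = 0.1.


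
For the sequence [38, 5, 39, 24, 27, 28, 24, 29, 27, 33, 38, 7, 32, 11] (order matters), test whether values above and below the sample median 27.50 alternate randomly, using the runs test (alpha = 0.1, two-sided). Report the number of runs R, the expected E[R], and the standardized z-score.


Step 1: Compute median = 27.50; label A = above, B = below.
Labels in order: ABABBABABAABAB  (n_A = 7, n_B = 7)
Step 2: Count runs R = 12.
Step 3: Under H0 (random ordering), E[R] = 2*n_A*n_B/(n_A+n_B) + 1 = 2*7*7/14 + 1 = 8.0000.
        Var[R] = 2*n_A*n_B*(2*n_A*n_B - n_A - n_B) / ((n_A+n_B)^2 * (n_A+n_B-1)) = 8232/2548 = 3.2308.
        SD[R] = 1.7974.
Step 4: Continuity-corrected z = (R - 0.5 - E[R]) / SD[R] = (12 - 0.5 - 8.0000) / 1.7974 = 1.9472.
Step 5: Two-sided p-value via normal approximation = 2*(1 - Phi(|z|)) = 0.051508.
Step 6: alpha = 0.1. reject H0.

R = 12, z = 1.9472, p = 0.051508, reject H0.


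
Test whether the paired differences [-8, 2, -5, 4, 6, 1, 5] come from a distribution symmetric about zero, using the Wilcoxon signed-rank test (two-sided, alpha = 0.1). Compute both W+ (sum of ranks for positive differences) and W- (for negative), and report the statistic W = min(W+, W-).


Step 1: Drop any zero differences (none here) and take |d_i|.
|d| = [8, 2, 5, 4, 6, 1, 5]
Step 2: Midrank |d_i| (ties get averaged ranks).
ranks: |8|->7, |2|->2, |5|->4.5, |4|->3, |6|->6, |1|->1, |5|->4.5
Step 3: Attach original signs; sum ranks with positive sign and with negative sign.
W+ = 2 + 3 + 6 + 1 + 4.5 = 16.5
W- = 7 + 4.5 = 11.5
(Check: W+ + W- = 28 should equal n(n+1)/2 = 28.)
Step 4: Test statistic W = min(W+, W-) = 11.5.
Step 5: Ties in |d|, so use the tie-corrected normal approximation.
        E[W] = n(n+1)/4 = 7*8/4 = 14.
        Tie groups: |d|=5 (t=2); sum(t^3 - t) = 6.
        Var[W] = n(n+1)(2n+1)/24 - sum(t^3-t)/48 = 840/24 - 6/48 = 34.875.
        z = (W - E[W]) / sqrt(Var[W]) = (11.5 - 14) / 5.9055 = -0.4233.
        Two-sided p = 2*Phi(z) = 0.672052.
Step 6: alpha = 0.1. fail to reject H0.

W+ = 16.5, W- = 11.5, W = min = 11.5, p = 0.672052, fail to reject H0.


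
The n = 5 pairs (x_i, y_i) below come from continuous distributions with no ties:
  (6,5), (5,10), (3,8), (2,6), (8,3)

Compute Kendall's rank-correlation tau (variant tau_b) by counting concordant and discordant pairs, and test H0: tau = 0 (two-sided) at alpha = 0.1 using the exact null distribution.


Step 1: Enumerate the 10 unordered pairs (i,j) with i<j and classify each by sign(x_j-x_i) * sign(y_j-y_i).
  (1,2):dx=-1,dy=+5->D; (1,3):dx=-3,dy=+3->D; (1,4):dx=-4,dy=+1->D; (1,5):dx=+2,dy=-2->D
  (2,3):dx=-2,dy=-2->C; (2,4):dx=-3,dy=-4->C; (2,5):dx=+3,dy=-7->D; (3,4):dx=-1,dy=-2->C
  (3,5):dx=+5,dy=-5->D; (4,5):dx=+6,dy=-3->D
Step 2: C = 3, D = 7, total pairs = 10.
Step 3: tau = (C - D)/(n(n-1)/2) = (3 - 7)/10 = -0.400000.
Step 4: Exact two-sided p-value (enumerate n! = 120 permutations of y under H0): p = 0.483333.
Step 5: alpha = 0.1. fail to reject H0.

tau_b = -0.4000 (C=3, D=7), p = 0.483333, fail to reject H0.


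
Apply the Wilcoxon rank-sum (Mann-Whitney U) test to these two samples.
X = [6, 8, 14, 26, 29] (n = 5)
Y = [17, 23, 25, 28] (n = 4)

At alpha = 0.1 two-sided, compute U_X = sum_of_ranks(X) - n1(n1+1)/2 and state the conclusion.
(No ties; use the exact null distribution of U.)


Step 1: Combine and sort all 9 observations; assign midranks.
sorted (value, group): (6,X), (8,X), (14,X), (17,Y), (23,Y), (25,Y), (26,X), (28,Y), (29,X)
ranks: 6->1, 8->2, 14->3, 17->4, 23->5, 25->6, 26->7, 28->8, 29->9
Step 2: Rank sum for X: R1 = 1 + 2 + 3 + 7 + 9 = 22.
Step 3: U_X = R1 - n1(n1+1)/2 = 22 - 5*6/2 = 22 - 15 = 7.
       U_Y = n1*n2 - U_X = 20 - 7 = 13.
Step 4: No ties, so the exact null distribution of U (based on enumerating the C(9,5) = 126 equally likely rank assignments) gives the two-sided p-value.
Step 5: p-value = 0.555556; compare to alpha = 0.1. fail to reject H0.

U_X = 7, p = 0.555556, fail to reject H0 at alpha = 0.1.


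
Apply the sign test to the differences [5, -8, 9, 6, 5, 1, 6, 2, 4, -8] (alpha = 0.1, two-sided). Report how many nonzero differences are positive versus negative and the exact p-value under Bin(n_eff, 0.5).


Step 1: Discard zero differences. Original n = 10; n_eff = number of nonzero differences = 10.
Nonzero differences (with sign): +5, -8, +9, +6, +5, +1, +6, +2, +4, -8
Step 2: Count signs: positive = 8, negative = 2.
Step 3: Under H0: P(positive) = 0.5, so the number of positives S ~ Bin(10, 0.5).
Step 4: Two-sided exact p-value = sum of Bin(10,0.5) probabilities at or below the observed probability = 0.109375.
Step 5: alpha = 0.1. fail to reject H0.

n_eff = 10, pos = 8, neg = 2, p = 0.109375, fail to reject H0.


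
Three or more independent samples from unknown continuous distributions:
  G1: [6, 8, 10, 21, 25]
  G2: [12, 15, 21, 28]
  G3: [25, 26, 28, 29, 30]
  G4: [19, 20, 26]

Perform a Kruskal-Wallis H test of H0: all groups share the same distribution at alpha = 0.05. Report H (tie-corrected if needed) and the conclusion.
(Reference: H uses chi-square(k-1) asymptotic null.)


Step 1: Combine all N = 17 observations and assign midranks.
sorted (value, group, rank): (6,G1,1), (8,G1,2), (10,G1,3), (12,G2,4), (15,G2,5), (19,G4,6), (20,G4,7), (21,G1,8.5), (21,G2,8.5), (25,G1,10.5), (25,G3,10.5), (26,G3,12.5), (26,G4,12.5), (28,G2,14.5), (28,G3,14.5), (29,G3,16), (30,G3,17)
Step 2: Sum ranks within each group.
R_1 = 25 (n_1 = 5)
R_2 = 32 (n_2 = 4)
R_3 = 70.5 (n_3 = 5)
R_4 = 25.5 (n_4 = 3)
Step 3: H = 12/(N(N+1)) * sum(R_i^2/n_i) - 3(N+1)
     = 12/(17*18) * (25^2/5 + 32^2/4 + 70.5^2/5 + 25.5^2/3) - 3*18
     = 0.039216 * 1591.8 - 54
     = 8.423529.
Step 4: Ties present; correction factor C = 1 - 24/(17^3 - 17) = 0.995098. Corrected H = 8.423529 / 0.995098 = 8.465025.
Step 5: Under H0, H ~ chi^2(3); p-value = 0.037318.
Step 6: alpha = 0.05. reject H0.

H = 8.4650, df = 3, p = 0.037318, reject H0.


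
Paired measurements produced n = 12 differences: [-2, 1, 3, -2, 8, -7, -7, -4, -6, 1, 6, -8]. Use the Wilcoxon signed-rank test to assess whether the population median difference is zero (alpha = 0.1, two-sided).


Step 1: Drop any zero differences (none here) and take |d_i|.
|d| = [2, 1, 3, 2, 8, 7, 7, 4, 6, 1, 6, 8]
Step 2: Midrank |d_i| (ties get averaged ranks).
ranks: |2|->3.5, |1|->1.5, |3|->5, |2|->3.5, |8|->11.5, |7|->9.5, |7|->9.5, |4|->6, |6|->7.5, |1|->1.5, |6|->7.5, |8|->11.5
Step 3: Attach original signs; sum ranks with positive sign and with negative sign.
W+ = 1.5 + 5 + 11.5 + 1.5 + 7.5 = 27
W- = 3.5 + 3.5 + 9.5 + 9.5 + 6 + 7.5 + 11.5 = 51
(Check: W+ + W- = 78 should equal n(n+1)/2 = 78.)
Step 4: Test statistic W = min(W+, W-) = 27.
Step 5: Ties in |d|, so use the tie-corrected normal approximation.
        E[W] = n(n+1)/4 = 12*13/4 = 39.
        Tie groups: |d|=1 (t=2), |d|=2 (t=2), |d|=6 (t=2), |d|=7 (t=2), |d|=8 (t=2); sum(t^3 - t) = 30.
        Var[W] = n(n+1)(2n+1)/24 - sum(t^3-t)/48 = 3900/24 - 30/48 = 161.875.
        z = (W - E[W]) / sqrt(Var[W]) = (27 - 39) / 12.7230 = -0.9432.
        Two-sided p = 2*Phi(z) = 0.345592.
Step 6: alpha = 0.1. fail to reject H0.

W+ = 27, W- = 51, W = min = 27, p = 0.345592, fail to reject H0.


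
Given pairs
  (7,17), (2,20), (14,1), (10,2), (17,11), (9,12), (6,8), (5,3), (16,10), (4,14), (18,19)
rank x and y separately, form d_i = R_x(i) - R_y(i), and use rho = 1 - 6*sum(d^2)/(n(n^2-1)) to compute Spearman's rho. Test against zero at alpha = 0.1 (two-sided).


Step 1: Rank x and y separately (midranks; no ties here).
rank(x): 7->5, 2->1, 14->8, 10->7, 17->10, 9->6, 6->4, 5->3, 16->9, 4->2, 18->11
rank(y): 17->9, 20->11, 1->1, 2->2, 11->6, 12->7, 8->4, 3->3, 10->5, 14->8, 19->10
Step 2: d_i = R_x(i) - R_y(i); compute d_i^2.
  (5-9)^2=16, (1-11)^2=100, (8-1)^2=49, (7-2)^2=25, (10-6)^2=16, (6-7)^2=1, (4-4)^2=0, (3-3)^2=0, (9-5)^2=16, (2-8)^2=36, (11-10)^2=1
sum(d^2) = 260.
Step 3: rho = 1 - 6*260 / (11*(11^2 - 1)) = 1 - 1560/1320 = -0.181818.
Step 4: Under H0, t = rho * sqrt((n-2)/(1-rho^2)) = -0.5547 ~ t(9).
Step 5: Two-sided p-value from the t-distribution with 9 df = 0.592615.
Step 6: alpha = 0.1. fail to reject H0.

rho = -0.1818, p = 0.592615, fail to reject H0 at alpha = 0.1.


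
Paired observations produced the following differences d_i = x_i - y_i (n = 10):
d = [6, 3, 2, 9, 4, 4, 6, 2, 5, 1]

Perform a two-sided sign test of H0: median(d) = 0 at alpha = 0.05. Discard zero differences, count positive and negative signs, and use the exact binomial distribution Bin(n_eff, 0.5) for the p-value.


Step 1: Discard zero differences. Original n = 10; n_eff = number of nonzero differences = 10.
Nonzero differences (with sign): +6, +3, +2, +9, +4, +4, +6, +2, +5, +1
Step 2: Count signs: positive = 10, negative = 0.
Step 3: Under H0: P(positive) = 0.5, so the number of positives S ~ Bin(10, 0.5).
Step 4: Two-sided exact p-value = sum of Bin(10,0.5) probabilities at or below the observed probability = 0.001953.
Step 5: alpha = 0.05. reject H0.

n_eff = 10, pos = 10, neg = 0, p = 0.001953, reject H0.


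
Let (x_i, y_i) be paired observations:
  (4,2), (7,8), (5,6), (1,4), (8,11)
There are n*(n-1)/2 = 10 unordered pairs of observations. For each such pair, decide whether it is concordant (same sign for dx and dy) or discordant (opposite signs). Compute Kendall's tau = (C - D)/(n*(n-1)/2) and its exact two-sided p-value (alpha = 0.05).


Step 1: Enumerate the 10 unordered pairs (i,j) with i<j and classify each by sign(x_j-x_i) * sign(y_j-y_i).
  (1,2):dx=+3,dy=+6->C; (1,3):dx=+1,dy=+4->C; (1,4):dx=-3,dy=+2->D; (1,5):dx=+4,dy=+9->C
  (2,3):dx=-2,dy=-2->C; (2,4):dx=-6,dy=-4->C; (2,5):dx=+1,dy=+3->C; (3,4):dx=-4,dy=-2->C
  (3,5):dx=+3,dy=+5->C; (4,5):dx=+7,dy=+7->C
Step 2: C = 9, D = 1, total pairs = 10.
Step 3: tau = (C - D)/(n(n-1)/2) = (9 - 1)/10 = 0.800000.
Step 4: Exact two-sided p-value (enumerate n! = 120 permutations of y under H0): p = 0.083333.
Step 5: alpha = 0.05. fail to reject H0.

tau_b = 0.8000 (C=9, D=1), p = 0.083333, fail to reject H0.


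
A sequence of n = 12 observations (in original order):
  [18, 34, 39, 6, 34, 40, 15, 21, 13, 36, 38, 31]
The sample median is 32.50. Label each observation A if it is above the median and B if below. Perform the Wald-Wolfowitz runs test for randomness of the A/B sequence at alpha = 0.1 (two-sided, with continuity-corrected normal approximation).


Step 1: Compute median = 32.50; label A = above, B = below.
Labels in order: BAABAABBBAAB  (n_A = 6, n_B = 6)
Step 2: Count runs R = 7.
Step 3: Under H0 (random ordering), E[R] = 2*n_A*n_B/(n_A+n_B) + 1 = 2*6*6/12 + 1 = 7.0000.
        Var[R] = 2*n_A*n_B*(2*n_A*n_B - n_A - n_B) / ((n_A+n_B)^2 * (n_A+n_B-1)) = 4320/1584 = 2.7273.
        SD[R] = 1.6514.
Step 4: R = E[R], so z = 0 with no continuity correction.
Step 5: Two-sided p-value via normal approximation = 2*(1 - Phi(|z|)) = 1.000000.
Step 6: alpha = 0.1. fail to reject H0.

R = 7, z = 0.0000, p = 1.000000, fail to reject H0.


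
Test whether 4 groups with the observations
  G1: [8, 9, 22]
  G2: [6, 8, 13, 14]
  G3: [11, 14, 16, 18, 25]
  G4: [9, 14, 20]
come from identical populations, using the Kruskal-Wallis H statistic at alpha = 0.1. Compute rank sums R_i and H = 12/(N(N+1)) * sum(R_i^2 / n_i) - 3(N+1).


Step 1: Combine all N = 15 observations and assign midranks.
sorted (value, group, rank): (6,G2,1), (8,G1,2.5), (8,G2,2.5), (9,G1,4.5), (9,G4,4.5), (11,G3,6), (13,G2,7), (14,G2,9), (14,G3,9), (14,G4,9), (16,G3,11), (18,G3,12), (20,G4,13), (22,G1,14), (25,G3,15)
Step 2: Sum ranks within each group.
R_1 = 21 (n_1 = 3)
R_2 = 19.5 (n_2 = 4)
R_3 = 53 (n_3 = 5)
R_4 = 26.5 (n_4 = 3)
Step 3: H = 12/(N(N+1)) * sum(R_i^2/n_i) - 3(N+1)
     = 12/(15*16) * (21^2/3 + 19.5^2/4 + 53^2/5 + 26.5^2/3) - 3*16
     = 0.050000 * 1037.95 - 48
     = 3.897292.
Step 4: Ties present; correction factor C = 1 - 36/(15^3 - 15) = 0.989286. Corrected H = 3.897292 / 0.989286 = 3.939501.
Step 5: Under H0, H ~ chi^2(3); p-value = 0.268072.
Step 6: alpha = 0.1. fail to reject H0.

H = 3.9395, df = 3, p = 0.268072, fail to reject H0.


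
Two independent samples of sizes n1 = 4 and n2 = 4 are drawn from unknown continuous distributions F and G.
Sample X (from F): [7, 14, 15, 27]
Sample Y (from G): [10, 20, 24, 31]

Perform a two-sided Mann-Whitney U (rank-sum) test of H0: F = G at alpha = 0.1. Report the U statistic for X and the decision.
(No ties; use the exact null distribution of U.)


Step 1: Combine and sort all 8 observations; assign midranks.
sorted (value, group): (7,X), (10,Y), (14,X), (15,X), (20,Y), (24,Y), (27,X), (31,Y)
ranks: 7->1, 10->2, 14->3, 15->4, 20->5, 24->6, 27->7, 31->8
Step 2: Rank sum for X: R1 = 1 + 3 + 4 + 7 = 15.
Step 3: U_X = R1 - n1(n1+1)/2 = 15 - 4*5/2 = 15 - 10 = 5.
       U_Y = n1*n2 - U_X = 16 - 5 = 11.
Step 4: No ties, so the exact null distribution of U (based on enumerating the C(8,4) = 70 equally likely rank assignments) gives the two-sided p-value.
Step 5: p-value = 0.485714; compare to alpha = 0.1. fail to reject H0.

U_X = 5, p = 0.485714, fail to reject H0 at alpha = 0.1.


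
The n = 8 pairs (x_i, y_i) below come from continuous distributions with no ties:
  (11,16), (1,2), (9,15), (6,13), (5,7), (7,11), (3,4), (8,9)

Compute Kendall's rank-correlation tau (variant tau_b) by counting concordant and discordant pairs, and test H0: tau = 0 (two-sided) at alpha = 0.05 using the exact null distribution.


Step 1: Enumerate the 28 unordered pairs (i,j) with i<j and classify each by sign(x_j-x_i) * sign(y_j-y_i).
  (1,2):dx=-10,dy=-14->C; (1,3):dx=-2,dy=-1->C; (1,4):dx=-5,dy=-3->C; (1,5):dx=-6,dy=-9->C
  (1,6):dx=-4,dy=-5->C; (1,7):dx=-8,dy=-12->C; (1,8):dx=-3,dy=-7->C; (2,3):dx=+8,dy=+13->C
  (2,4):dx=+5,dy=+11->C; (2,5):dx=+4,dy=+5->C; (2,6):dx=+6,dy=+9->C; (2,7):dx=+2,dy=+2->C
  (2,8):dx=+7,dy=+7->C; (3,4):dx=-3,dy=-2->C; (3,5):dx=-4,dy=-8->C; (3,6):dx=-2,dy=-4->C
  (3,7):dx=-6,dy=-11->C; (3,8):dx=-1,dy=-6->C; (4,5):dx=-1,dy=-6->C; (4,6):dx=+1,dy=-2->D
  (4,7):dx=-3,dy=-9->C; (4,8):dx=+2,dy=-4->D; (5,6):dx=+2,dy=+4->C; (5,7):dx=-2,dy=-3->C
  (5,8):dx=+3,dy=+2->C; (6,7):dx=-4,dy=-7->C; (6,8):dx=+1,dy=-2->D; (7,8):dx=+5,dy=+5->C
Step 2: C = 25, D = 3, total pairs = 28.
Step 3: tau = (C - D)/(n(n-1)/2) = (25 - 3)/28 = 0.785714.
Step 4: Exact two-sided p-value (enumerate n! = 40320 permutations of y under H0): p = 0.005506.
Step 5: alpha = 0.05. reject H0.

tau_b = 0.7857 (C=25, D=3), p = 0.005506, reject H0.


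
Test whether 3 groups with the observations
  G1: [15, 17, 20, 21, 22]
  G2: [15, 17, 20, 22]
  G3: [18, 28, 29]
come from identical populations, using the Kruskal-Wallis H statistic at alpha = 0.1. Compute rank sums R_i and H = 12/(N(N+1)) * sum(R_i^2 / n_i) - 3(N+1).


Step 1: Combine all N = 12 observations and assign midranks.
sorted (value, group, rank): (15,G1,1.5), (15,G2,1.5), (17,G1,3.5), (17,G2,3.5), (18,G3,5), (20,G1,6.5), (20,G2,6.5), (21,G1,8), (22,G1,9.5), (22,G2,9.5), (28,G3,11), (29,G3,12)
Step 2: Sum ranks within each group.
R_1 = 29 (n_1 = 5)
R_2 = 21 (n_2 = 4)
R_3 = 28 (n_3 = 3)
Step 3: H = 12/(N(N+1)) * sum(R_i^2/n_i) - 3(N+1)
     = 12/(12*13) * (29^2/5 + 21^2/4 + 28^2/3) - 3*13
     = 0.076923 * 539.783 - 39
     = 2.521795.
Step 4: Ties present; correction factor C = 1 - 24/(12^3 - 12) = 0.986014. Corrected H = 2.521795 / 0.986014 = 2.557565.
Step 5: Under H0, H ~ chi^2(2); p-value = 0.278376.
Step 6: alpha = 0.1. fail to reject H0.

H = 2.5576, df = 2, p = 0.278376, fail to reject H0.


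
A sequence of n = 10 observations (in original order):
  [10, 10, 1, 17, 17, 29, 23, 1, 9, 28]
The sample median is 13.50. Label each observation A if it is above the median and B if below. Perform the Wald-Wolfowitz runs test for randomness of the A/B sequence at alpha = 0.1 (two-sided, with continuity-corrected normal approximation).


Step 1: Compute median = 13.50; label A = above, B = below.
Labels in order: BBBAAAABBA  (n_A = 5, n_B = 5)
Step 2: Count runs R = 4.
Step 3: Under H0 (random ordering), E[R] = 2*n_A*n_B/(n_A+n_B) + 1 = 2*5*5/10 + 1 = 6.0000.
        Var[R] = 2*n_A*n_B*(2*n_A*n_B - n_A - n_B) / ((n_A+n_B)^2 * (n_A+n_B-1)) = 2000/900 = 2.2222.
        SD[R] = 1.4907.
Step 4: Continuity-corrected z = (R + 0.5 - E[R]) / SD[R] = (4 + 0.5 - 6.0000) / 1.4907 = -1.0062.
Step 5: Two-sided p-value via normal approximation = 2*(1 - Phi(|z|)) = 0.314305.
Step 6: alpha = 0.1. fail to reject H0.

R = 4, z = -1.0062, p = 0.314305, fail to reject H0.


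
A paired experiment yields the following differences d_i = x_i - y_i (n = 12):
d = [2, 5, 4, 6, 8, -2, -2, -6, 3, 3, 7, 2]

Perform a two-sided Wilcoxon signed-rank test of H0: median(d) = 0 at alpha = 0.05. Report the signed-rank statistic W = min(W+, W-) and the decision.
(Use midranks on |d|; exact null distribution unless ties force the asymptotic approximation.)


Step 1: Drop any zero differences (none here) and take |d_i|.
|d| = [2, 5, 4, 6, 8, 2, 2, 6, 3, 3, 7, 2]
Step 2: Midrank |d_i| (ties get averaged ranks).
ranks: |2|->2.5, |5|->8, |4|->7, |6|->9.5, |8|->12, |2|->2.5, |2|->2.5, |6|->9.5, |3|->5.5, |3|->5.5, |7|->11, |2|->2.5
Step 3: Attach original signs; sum ranks with positive sign and with negative sign.
W+ = 2.5 + 8 + 7 + 9.5 + 12 + 5.5 + 5.5 + 11 + 2.5 = 63.5
W- = 2.5 + 2.5 + 9.5 = 14.5
(Check: W+ + W- = 78 should equal n(n+1)/2 = 78.)
Step 4: Test statistic W = min(W+, W-) = 14.5.
Step 5: Ties in |d|, so use the tie-corrected normal approximation.
        E[W] = n(n+1)/4 = 12*13/4 = 39.
        Tie groups: |d|=2 (t=4), |d|=3 (t=2), |d|=6 (t=2); sum(t^3 - t) = 72.
        Var[W] = n(n+1)(2n+1)/24 - sum(t^3-t)/48 = 3900/24 - 72/48 = 161.
        z = (W - E[W]) / sqrt(Var[W]) = (14.5 - 39) / 12.6886 = -1.9309.
        Two-sided p = 2*Phi(z) = 0.053499.
Step 6: alpha = 0.05. fail to reject H0.

W+ = 63.5, W- = 14.5, W = min = 14.5, p = 0.053499, fail to reject H0.


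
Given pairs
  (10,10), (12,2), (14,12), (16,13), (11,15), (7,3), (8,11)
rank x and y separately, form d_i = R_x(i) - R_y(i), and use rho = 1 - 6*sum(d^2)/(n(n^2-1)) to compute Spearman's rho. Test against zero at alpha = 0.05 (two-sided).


Step 1: Rank x and y separately (midranks; no ties here).
rank(x): 10->3, 12->5, 14->6, 16->7, 11->4, 7->1, 8->2
rank(y): 10->3, 2->1, 12->5, 13->6, 15->7, 3->2, 11->4
Step 2: d_i = R_x(i) - R_y(i); compute d_i^2.
  (3-3)^2=0, (5-1)^2=16, (6-5)^2=1, (7-6)^2=1, (4-7)^2=9, (1-2)^2=1, (2-4)^2=4
sum(d^2) = 32.
Step 3: rho = 1 - 6*32 / (7*(7^2 - 1)) = 1 - 192/336 = 0.428571.
Step 4: Under H0, t = rho * sqrt((n-2)/(1-rho^2)) = 1.0607 ~ t(5).
Step 5: Two-sided p-value from the t-distribution with 5 df = 0.337368.
Step 6: alpha = 0.05. fail to reject H0.

rho = 0.4286, p = 0.337368, fail to reject H0 at alpha = 0.05.


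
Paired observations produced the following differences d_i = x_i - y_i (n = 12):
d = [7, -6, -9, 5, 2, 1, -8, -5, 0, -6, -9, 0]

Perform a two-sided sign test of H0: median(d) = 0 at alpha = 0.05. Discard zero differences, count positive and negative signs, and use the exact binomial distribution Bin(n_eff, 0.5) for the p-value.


Step 1: Discard zero differences. Original n = 12; n_eff = number of nonzero differences = 10.
Nonzero differences (with sign): +7, -6, -9, +5, +2, +1, -8, -5, -6, -9
Step 2: Count signs: positive = 4, negative = 6.
Step 3: Under H0: P(positive) = 0.5, so the number of positives S ~ Bin(10, 0.5).
Step 4: Two-sided exact p-value = sum of Bin(10,0.5) probabilities at or below the observed probability = 0.753906.
Step 5: alpha = 0.05. fail to reject H0.

n_eff = 10, pos = 4, neg = 6, p = 0.753906, fail to reject H0.


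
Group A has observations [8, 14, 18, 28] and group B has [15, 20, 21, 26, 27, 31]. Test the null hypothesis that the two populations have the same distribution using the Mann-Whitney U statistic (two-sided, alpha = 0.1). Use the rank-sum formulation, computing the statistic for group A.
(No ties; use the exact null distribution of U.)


Step 1: Combine and sort all 10 observations; assign midranks.
sorted (value, group): (8,X), (14,X), (15,Y), (18,X), (20,Y), (21,Y), (26,Y), (27,Y), (28,X), (31,Y)
ranks: 8->1, 14->2, 15->3, 18->4, 20->5, 21->6, 26->7, 27->8, 28->9, 31->10
Step 2: Rank sum for X: R1 = 1 + 2 + 4 + 9 = 16.
Step 3: U_X = R1 - n1(n1+1)/2 = 16 - 4*5/2 = 16 - 10 = 6.
       U_Y = n1*n2 - U_X = 24 - 6 = 18.
Step 4: No ties, so the exact null distribution of U (based on enumerating the C(10,4) = 210 equally likely rank assignments) gives the two-sided p-value.
Step 5: p-value = 0.257143; compare to alpha = 0.1. fail to reject H0.

U_X = 6, p = 0.257143, fail to reject H0 at alpha = 0.1.


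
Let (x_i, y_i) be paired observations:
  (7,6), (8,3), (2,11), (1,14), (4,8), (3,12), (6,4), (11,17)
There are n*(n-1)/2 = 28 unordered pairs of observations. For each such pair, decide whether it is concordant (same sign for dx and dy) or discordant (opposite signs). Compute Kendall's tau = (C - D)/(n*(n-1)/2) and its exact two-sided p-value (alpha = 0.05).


Step 1: Enumerate the 28 unordered pairs (i,j) with i<j and classify each by sign(x_j-x_i) * sign(y_j-y_i).
  (1,2):dx=+1,dy=-3->D; (1,3):dx=-5,dy=+5->D; (1,4):dx=-6,dy=+8->D; (1,5):dx=-3,dy=+2->D
  (1,6):dx=-4,dy=+6->D; (1,7):dx=-1,dy=-2->C; (1,8):dx=+4,dy=+11->C; (2,3):dx=-6,dy=+8->D
  (2,4):dx=-7,dy=+11->D; (2,5):dx=-4,dy=+5->D; (2,6):dx=-5,dy=+9->D; (2,7):dx=-2,dy=+1->D
  (2,8):dx=+3,dy=+14->C; (3,4):dx=-1,dy=+3->D; (3,5):dx=+2,dy=-3->D; (3,6):dx=+1,dy=+1->C
  (3,7):dx=+4,dy=-7->D; (3,8):dx=+9,dy=+6->C; (4,5):dx=+3,dy=-6->D; (4,6):dx=+2,dy=-2->D
  (4,7):dx=+5,dy=-10->D; (4,8):dx=+10,dy=+3->C; (5,6):dx=-1,dy=+4->D; (5,7):dx=+2,dy=-4->D
  (5,8):dx=+7,dy=+9->C; (6,7):dx=+3,dy=-8->D; (6,8):dx=+8,dy=+5->C; (7,8):dx=+5,dy=+13->C
Step 2: C = 9, D = 19, total pairs = 28.
Step 3: tau = (C - D)/(n(n-1)/2) = (9 - 19)/28 = -0.357143.
Step 4: Exact two-sided p-value (enumerate n! = 40320 permutations of y under H0): p = 0.275099.
Step 5: alpha = 0.05. fail to reject H0.

tau_b = -0.3571 (C=9, D=19), p = 0.275099, fail to reject H0.


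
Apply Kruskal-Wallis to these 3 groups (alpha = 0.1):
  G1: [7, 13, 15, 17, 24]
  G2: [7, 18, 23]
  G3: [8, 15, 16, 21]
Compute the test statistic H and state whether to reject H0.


Step 1: Combine all N = 12 observations and assign midranks.
sorted (value, group, rank): (7,G1,1.5), (7,G2,1.5), (8,G3,3), (13,G1,4), (15,G1,5.5), (15,G3,5.5), (16,G3,7), (17,G1,8), (18,G2,9), (21,G3,10), (23,G2,11), (24,G1,12)
Step 2: Sum ranks within each group.
R_1 = 31 (n_1 = 5)
R_2 = 21.5 (n_2 = 3)
R_3 = 25.5 (n_3 = 4)
Step 3: H = 12/(N(N+1)) * sum(R_i^2/n_i) - 3(N+1)
     = 12/(12*13) * (31^2/5 + 21.5^2/3 + 25.5^2/4) - 3*13
     = 0.076923 * 508.846 - 39
     = 0.141987.
Step 4: Ties present; correction factor C = 1 - 12/(12^3 - 12) = 0.993007. Corrected H = 0.141987 / 0.993007 = 0.142987.
Step 5: Under H0, H ~ chi^2(2); p-value = 0.931002.
Step 6: alpha = 0.1. fail to reject H0.

H = 0.1430, df = 2, p = 0.931002, fail to reject H0.


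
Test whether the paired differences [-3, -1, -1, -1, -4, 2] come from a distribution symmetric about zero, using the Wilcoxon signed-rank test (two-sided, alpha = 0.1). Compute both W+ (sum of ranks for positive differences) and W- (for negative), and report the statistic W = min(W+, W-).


Step 1: Drop any zero differences (none here) and take |d_i|.
|d| = [3, 1, 1, 1, 4, 2]
Step 2: Midrank |d_i| (ties get averaged ranks).
ranks: |3|->5, |1|->2, |1|->2, |1|->2, |4|->6, |2|->4
Step 3: Attach original signs; sum ranks with positive sign and with negative sign.
W+ = 4 = 4
W- = 5 + 2 + 2 + 2 + 6 = 17
(Check: W+ + W- = 21 should equal n(n+1)/2 = 21.)
Step 4: Test statistic W = min(W+, W-) = 4.
Step 5: Ties in |d|, so use the tie-corrected normal approximation.
        E[W] = n(n+1)/4 = 6*7/4 = 10.5.
        Tie groups: |d|=1 (t=3); sum(t^3 - t) = 24.
        Var[W] = n(n+1)(2n+1)/24 - sum(t^3-t)/48 = 546/24 - 24/48 = 22.25.
        z = (W - E[W]) / sqrt(Var[W]) = (4 - 10.5) / 4.7170 = -1.3780.
        Two-sided p = 2*Phi(z) = 0.168204.
Step 6: alpha = 0.1. fail to reject H0.

W+ = 4, W- = 17, W = min = 4, p = 0.168204, fail to reject H0.


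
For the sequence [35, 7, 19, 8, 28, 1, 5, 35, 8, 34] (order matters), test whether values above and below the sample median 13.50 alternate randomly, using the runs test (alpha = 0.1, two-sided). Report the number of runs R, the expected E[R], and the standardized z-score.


Step 1: Compute median = 13.50; label A = above, B = below.
Labels in order: ABABABBABA  (n_A = 5, n_B = 5)
Step 2: Count runs R = 9.
Step 3: Under H0 (random ordering), E[R] = 2*n_A*n_B/(n_A+n_B) + 1 = 2*5*5/10 + 1 = 6.0000.
        Var[R] = 2*n_A*n_B*(2*n_A*n_B - n_A - n_B) / ((n_A+n_B)^2 * (n_A+n_B-1)) = 2000/900 = 2.2222.
        SD[R] = 1.4907.
Step 4: Continuity-corrected z = (R - 0.5 - E[R]) / SD[R] = (9 - 0.5 - 6.0000) / 1.4907 = 1.6771.
Step 5: Two-sided p-value via normal approximation = 2*(1 - Phi(|z|)) = 0.093533.
Step 6: alpha = 0.1. reject H0.

R = 9, z = 1.6771, p = 0.093533, reject H0.


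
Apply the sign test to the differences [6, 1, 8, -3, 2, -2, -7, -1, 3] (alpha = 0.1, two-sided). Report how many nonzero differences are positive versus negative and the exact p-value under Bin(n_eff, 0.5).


Step 1: Discard zero differences. Original n = 9; n_eff = number of nonzero differences = 9.
Nonzero differences (with sign): +6, +1, +8, -3, +2, -2, -7, -1, +3
Step 2: Count signs: positive = 5, negative = 4.
Step 3: Under H0: P(positive) = 0.5, so the number of positives S ~ Bin(9, 0.5).
Step 4: Two-sided exact p-value = sum of Bin(9,0.5) probabilities at or below the observed probability = 1.000000.
Step 5: alpha = 0.1. fail to reject H0.

n_eff = 9, pos = 5, neg = 4, p = 1.000000, fail to reject H0.
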